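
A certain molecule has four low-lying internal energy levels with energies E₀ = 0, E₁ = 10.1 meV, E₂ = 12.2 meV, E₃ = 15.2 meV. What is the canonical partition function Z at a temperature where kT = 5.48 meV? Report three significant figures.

Z = 1.33

Eᵢ/kT = 0, 1.8431, 2.2263, 2.7737.
Z = Σ e^(−Eᵢ/kT) = e^(−0) + e^(−1.8431) + e^(−2.2263) + e^(−2.7737) = 1.0000 + 0.15833 + 0.10793 + 0.062431 = 1.3287.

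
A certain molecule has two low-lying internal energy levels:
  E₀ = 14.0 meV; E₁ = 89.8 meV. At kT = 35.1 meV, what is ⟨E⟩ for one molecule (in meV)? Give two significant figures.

22 meV

Eᵢ/kT = 0.3989, 2.558.
Z = Σ e^(−Eᵢ/kT) = e^(−0.3989) + e^(−2.558) = 0.6711 + 0.07746 = 0.7486.
⟨E⟩ = Σ Eᵢ e^(−Eᵢ/kT) / Z = (14.0·0.6711 + 89.8·0.07746) / 0.7486 = 22 meV.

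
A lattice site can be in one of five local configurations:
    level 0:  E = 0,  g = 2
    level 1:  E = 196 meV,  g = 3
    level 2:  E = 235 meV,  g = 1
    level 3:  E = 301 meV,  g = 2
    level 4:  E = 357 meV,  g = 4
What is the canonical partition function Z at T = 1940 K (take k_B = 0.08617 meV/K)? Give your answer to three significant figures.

k_BT = 0.08617 × 1940 K = 167.17 meV.
Eᵢ/kT = 0, 1.1725, 1.4058, 1.8006, 2.1356.
Z = Σ gᵢe^(−Eᵢ/kT) = 2·e^(−0) + 3·e^(−1.1725) + 1·e^(−1.4058) + 2·e^(−1.8006) + 4·e^(−2.1356) = 2.0000 + 0.92878 + 0.24517 + 0.33040 + 0.47269 = 3.9770.

Z = 3.98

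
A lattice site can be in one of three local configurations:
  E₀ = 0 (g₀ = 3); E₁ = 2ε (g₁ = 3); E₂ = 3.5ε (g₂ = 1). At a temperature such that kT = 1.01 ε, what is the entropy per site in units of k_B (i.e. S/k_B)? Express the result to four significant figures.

1.506

Eᵢ/kT = 0, 1.98020, 3.46535.
Z = Σ gᵢe^(−Eᵢ/kT) = 3·e^(−0) + 3·e^(−1.98020) + 1·e^(−3.46535) = 3.00000 + 0.414125 + 0.0312621 = 3.44539.
⟨E⟩ = Σ EᵢPᵢ = 0.272151 ε.
S/k_B = ln Z + ⟨E⟩/kT = ln(3.44539) + 0.272151/1.01 = 1.23704 + 0.269456 = 1.506.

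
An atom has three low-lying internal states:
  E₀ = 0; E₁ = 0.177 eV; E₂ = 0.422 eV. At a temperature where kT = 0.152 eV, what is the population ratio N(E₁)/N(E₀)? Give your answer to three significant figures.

n₁/n₀ = exp[−(E₁−E₀)/kT] = exp(−(0.177 eV)/(0.152 eV)) = exp(-1.1645) = 0.312.

0.312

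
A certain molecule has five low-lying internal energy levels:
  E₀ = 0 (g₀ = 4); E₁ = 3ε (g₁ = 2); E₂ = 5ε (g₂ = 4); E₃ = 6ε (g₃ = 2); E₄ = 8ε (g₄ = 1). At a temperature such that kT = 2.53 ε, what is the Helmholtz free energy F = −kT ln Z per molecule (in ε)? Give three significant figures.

Eᵢ/kT = 0, 1.1858, 1.9763, 2.3715, 3.1621.
Z = Σ gᵢe^(−Eᵢ/kT) = 4·e^(−0) + 2·e^(−1.1858) + 4·e^(−1.9763) + 2·e^(−2.3715) + 1·e^(−3.1621) = 4.0000 + 0.61100 + 0.55432 + 0.18668 + 0.042337 = 5.3943.
F = −kT ln Z = −2.53 × ln(5.3943) = −2.53 × 1.6853 = -4.26 ε.

-4.26 ε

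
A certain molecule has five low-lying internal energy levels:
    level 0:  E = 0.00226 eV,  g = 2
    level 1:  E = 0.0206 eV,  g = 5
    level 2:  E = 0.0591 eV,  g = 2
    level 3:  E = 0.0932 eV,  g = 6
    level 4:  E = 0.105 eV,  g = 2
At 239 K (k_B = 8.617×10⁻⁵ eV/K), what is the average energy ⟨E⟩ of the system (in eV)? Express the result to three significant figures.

0.0146 eV

k_BT = 8.617×10⁻⁵ × 239 K = 0.020595 eV.
Eᵢ/kT = 0.10974, 1.0002, 2.8696, 4.5254, 5.0983.
Z = Σ gᵢe^(−Eᵢ/kT) = 2·e^(−0.10974) + 5·e^(−1.0002) + 2·e^(−2.8696) + 6·e^(−4.5254) + 2·e^(−5.0983) = 1.7921 + 1.8390 + 0.11344 + 0.064982 + 0.012214 = 3.8217.
⟨E⟩ = Σ Eᵢ gᵢe^(−Eᵢ/kT) / Z = (0.00226·1.7921 + 0.0206·1.8390 + 0.0591·0.11344 + 0.0932·0.064982 + 0.105·0.012214) / 3.8217 = 0.0146 eV.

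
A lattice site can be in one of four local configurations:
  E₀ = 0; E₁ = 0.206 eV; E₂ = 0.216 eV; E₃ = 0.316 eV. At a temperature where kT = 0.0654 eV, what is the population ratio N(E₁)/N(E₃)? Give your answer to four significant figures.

5.376

n₁/n₃ = exp[−(E₁−E₃)/kT] = exp(−(-0.110 eV)/(0.0654 eV)) = exp(1.68196) = 5.376.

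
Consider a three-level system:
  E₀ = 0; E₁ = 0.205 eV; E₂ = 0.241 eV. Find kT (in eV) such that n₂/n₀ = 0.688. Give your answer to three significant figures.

0.644 eV

n₂/n₀ = exp[−(E₂−E₀)/kT] = 0.688.
⇒ (E₂−E₀)/kT = ln(1/0.688) = ln(1.4535) = 0.37397.
kT = 0.241 eV / 0.37397 = 0.644 eV.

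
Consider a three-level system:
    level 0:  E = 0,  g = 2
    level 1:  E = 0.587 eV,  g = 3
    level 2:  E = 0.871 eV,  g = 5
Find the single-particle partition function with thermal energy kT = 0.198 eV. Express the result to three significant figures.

Eᵢ/kT = 0, 2.9646, 4.3990.
Z = Σ gᵢe^(−Eᵢ/kT) = 2·e^(−0) + 3·e^(−2.9646) + 5·e^(−4.3990) = 2.0000 + 0.15474 + 0.061448 = 2.2162.

Z = 2.22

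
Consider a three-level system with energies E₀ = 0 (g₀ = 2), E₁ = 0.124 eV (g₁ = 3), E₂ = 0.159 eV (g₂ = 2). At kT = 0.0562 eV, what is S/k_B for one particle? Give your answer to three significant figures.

1.33

Eᵢ/kT = 0, 2.2064, 2.8292.
Z = Σ gᵢe^(−Eᵢ/kT) = 2·e^(−0) + 3·e^(−2.2064) + 2·e^(−2.8292) = 2.0000 + 0.33029 + 0.11812 = 2.4484.
⟨E⟩ = Σ EᵢPᵢ = 0.024398 eV.
S/k_B = ln Z + ⟨E⟩/kT = ln(2.4484) + 0.024398/0.0562 = 0.89543 + 0.43413 = 1.33.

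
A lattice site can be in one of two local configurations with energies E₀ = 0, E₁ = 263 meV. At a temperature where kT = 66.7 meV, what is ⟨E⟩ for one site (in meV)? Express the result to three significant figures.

Eᵢ/kT = 0, 3.9430.
Z = Σ e^(−Eᵢ/kT) = e^(−0) + e^(−3.9430) = 1.0000 + 0.019390 = 1.0194.
⟨E⟩ = Σ Eᵢ e^(−Eᵢ/kT) / Z = (0·1.0000 + 263·0.019390) / 1.0194 = 5.00 meV.

5.00 meV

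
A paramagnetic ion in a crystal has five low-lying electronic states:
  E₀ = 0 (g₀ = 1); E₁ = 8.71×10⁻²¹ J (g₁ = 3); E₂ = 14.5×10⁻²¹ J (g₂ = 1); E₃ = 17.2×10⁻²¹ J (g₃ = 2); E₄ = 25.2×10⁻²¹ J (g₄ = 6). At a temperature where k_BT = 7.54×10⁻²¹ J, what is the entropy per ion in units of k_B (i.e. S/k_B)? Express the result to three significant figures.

Eᵢ/kT = 0, 1.1552, 1.9231, 2.2812, 3.3422.
Z = Σ gᵢe^(−Eᵢ/kT) = 1·e^(−0) + 3·e^(−1.1552) + 1·e^(−1.9231) + 2·e^(−2.2812) + 6·e^(−3.3422) = 1.0000 + 0.94498 + 0.14615 + 0.20432 + 0.21215 = 2.5076.
⟨E⟩ = Σ EᵢPᵢ = 7.6609 ×10⁻²¹ J.
S/k_B = ln Z + ⟨E⟩/kT = ln(2.5076) + 7.6609/7.54 = 0.91933 + 1.0160 = 1.94.

1.94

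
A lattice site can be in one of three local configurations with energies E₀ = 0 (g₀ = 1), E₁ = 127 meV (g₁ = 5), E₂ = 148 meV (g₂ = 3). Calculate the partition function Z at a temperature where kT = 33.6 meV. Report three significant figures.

Z = 1.15

Eᵢ/kT = 0, 3.7798, 4.4048.
Z = Σ gᵢe^(−Eᵢ/kT) = 1·e^(−0) + 5·e^(−3.7798) + 3·e^(−4.4048) = 1.0000 + 0.11414 + 0.036656 = 1.1508.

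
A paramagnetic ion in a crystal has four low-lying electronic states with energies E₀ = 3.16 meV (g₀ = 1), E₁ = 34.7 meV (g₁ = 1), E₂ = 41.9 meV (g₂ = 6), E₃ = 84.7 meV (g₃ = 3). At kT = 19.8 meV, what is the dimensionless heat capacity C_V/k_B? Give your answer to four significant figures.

Eᵢ/kT = 0.159596, 1.75253, 2.11616, 4.27778.
Z = Σ gᵢe^(−Eᵢ/kT) = 1·e^(−0.159596) + 1·e^(−1.75253) + 6·e^(−2.11616) + 3·e^(−4.27778) = 0.852488 + 0.173335 + 0.722961 + 0.0416203 = 1.79040.
⟨E⟩ = 23.7522 meV, ⟨E²⟩ = 997.011 meV².
C_V/k_B = (⟨E²⟩ − ⟨E⟩²)/(kT)² = (997.011 − 564.167)/392.040 = 1.104.

1.104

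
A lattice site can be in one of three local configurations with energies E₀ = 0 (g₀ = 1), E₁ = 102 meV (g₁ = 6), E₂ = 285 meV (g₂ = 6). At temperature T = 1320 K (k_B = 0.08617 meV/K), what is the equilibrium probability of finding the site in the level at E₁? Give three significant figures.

0.622

k_BT = 0.08617 × 1320 K = 113.74 meV.
Eᵢ/kT = 0, 0.89678, 2.5057.
Z = Σ gᵢe^(−Eᵢ/kT) = 1·e^(−0) + 6·e^(−0.89678) + 6·e^(−2.5057) = 1.0000 + 2.4473 + 0.48971 = 3.9370.
P₁ = g₁ e^(−E₁/kT) / Z = 2.4473/3.9370 = 0.622.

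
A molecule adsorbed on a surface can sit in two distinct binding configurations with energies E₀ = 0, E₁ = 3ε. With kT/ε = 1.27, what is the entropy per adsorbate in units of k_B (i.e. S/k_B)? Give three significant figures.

Eᵢ/kT = 0, 2.3622.
Z = Σ e^(−Eᵢ/kT) = e^(−0) + e^(−2.3622) = 1.0000 + 0.094213 = 1.0942.
⟨E⟩ = Σ EᵢPᵢ = 0.25831 ε.
S/k_B = ln Z + ⟨E⟩/kT = ln(1.0942) + 0.25831/1.27 = 0.090024 + 0.20339 = 0.293.

0.293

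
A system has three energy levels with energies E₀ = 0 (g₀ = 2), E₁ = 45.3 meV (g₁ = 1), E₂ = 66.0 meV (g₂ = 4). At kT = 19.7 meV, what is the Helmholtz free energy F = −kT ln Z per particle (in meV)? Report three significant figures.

-15.9 meV

Eᵢ/kT = 0, 2.2995, 3.3503.
Z = Σ gᵢe^(−Eᵢ/kT) = 2·e^(−0) + 1·e^(−2.2995) + 4·e^(−3.3503) = 2.0000 + 0.10031 + 0.14030 = 2.2406.
F = −kT ln Z = −19.7 × ln(2.2406) = −19.7 × 0.80674 = -15.9 meV.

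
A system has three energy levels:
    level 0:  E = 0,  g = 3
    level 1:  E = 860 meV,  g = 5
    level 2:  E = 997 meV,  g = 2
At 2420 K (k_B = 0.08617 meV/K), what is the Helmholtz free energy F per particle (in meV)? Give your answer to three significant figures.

k_BT = 0.08617 × 2420 K = 208.53 meV.
Eᵢ/kT = 0, 4.1241, 4.7811.
Z = Σ gᵢe^(−Eᵢ/kT) = 3·e^(−0) + 5·e^(−4.1241) + 2·e^(−4.7811) = 3.0000 + 0.080890 + 0.016774 = 3.0977.
F = −kT ln Z = −208.53 × ln(3.0977) = −208.53 × 1.1307 = -236 meV.

-236 meV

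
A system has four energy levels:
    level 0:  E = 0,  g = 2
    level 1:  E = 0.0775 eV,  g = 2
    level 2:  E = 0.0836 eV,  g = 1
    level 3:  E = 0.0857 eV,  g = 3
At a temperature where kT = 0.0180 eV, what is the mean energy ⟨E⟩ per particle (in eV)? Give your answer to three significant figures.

Eᵢ/kT = 0, 4.3056, 4.6444, 4.7611.
Z = Σ gᵢe^(−Eᵢ/kT) = 2·e^(−0) + 2·e^(−4.3056) + 1·e^(−4.6444) + 3·e^(−4.7611) = 2.0000 + 0.026986 + 0.0096153 + 0.025669 = 2.0623.
⟨E⟩ = Σ Eᵢ gᵢe^(−Eᵢ/kT) / Z = (0·2.0000 + 0.0775·0.026986 + 0.0836·0.0096153 + 0.0857·0.025669) / 2.0623 = 0.00247 eV.

0.00247 eV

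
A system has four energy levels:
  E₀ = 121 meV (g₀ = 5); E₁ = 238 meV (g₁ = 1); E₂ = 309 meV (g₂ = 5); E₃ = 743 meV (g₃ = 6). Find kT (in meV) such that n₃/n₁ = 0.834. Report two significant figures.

260 meV

n₃/n₁ = (g₃/g₁) exp[−(E₃−E₁)/kT] = 0.834.
⇒ (E₃−E₁)/kT = ln((6/1)/0.834) = ln(7.194) = 1.973.
kT = 505 meV / 1.973 = 260 meV.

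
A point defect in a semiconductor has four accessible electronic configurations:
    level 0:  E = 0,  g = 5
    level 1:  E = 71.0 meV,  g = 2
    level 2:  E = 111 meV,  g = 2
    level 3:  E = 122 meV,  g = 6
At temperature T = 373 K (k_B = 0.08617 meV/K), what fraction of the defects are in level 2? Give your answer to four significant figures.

0.01168

k_BT = 0.08617 × 373 K = 32.1414 meV.
Eᵢ/kT = 0, 2.20899, 3.45349, 3.79573.
Z = Σ gᵢe^(−Eᵢ/kT) = 5·e^(−0) + 2·e^(−2.20899) + 2·e^(−3.45349) + 6·e^(−3.79573) = 5.00000 + 0.219623 + 0.0632701 + 0.134799 = 5.41769.
P₂ = g₂ e^(−E₂/kT) / Z = 0.0632701/5.41769 = 0.01168.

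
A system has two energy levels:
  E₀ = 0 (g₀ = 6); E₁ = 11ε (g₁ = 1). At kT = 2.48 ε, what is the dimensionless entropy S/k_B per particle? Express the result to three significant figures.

1.80

Eᵢ/kT = 0, 4.4355.
Z = Σ gᵢe^(−Eᵢ/kT) = 6·e^(−0) + 1·e^(−4.4355) = 6.0000 + 0.011849 = 6.0118.
⟨E⟩ = Σ EᵢPᵢ = 0.021681 ε.
S/k_B = ln Z + ⟨E⟩/kT = ln(6.0118) + 0.021681/2.48 = 1.7937 + 0.0087423 = 1.80.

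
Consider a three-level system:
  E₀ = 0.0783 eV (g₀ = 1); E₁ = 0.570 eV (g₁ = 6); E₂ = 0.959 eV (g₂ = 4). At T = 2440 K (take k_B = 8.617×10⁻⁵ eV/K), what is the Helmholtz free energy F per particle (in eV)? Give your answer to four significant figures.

-0.02564 eV

k_BT = 8.617×10⁻⁵ × 2440 K = 0.210255 eV.
Eᵢ/kT = 0.372405, 2.71099, 4.56113.
Z = Σ gᵢe^(−Eᵢ/kT) = 1·e^(−0.372405) + 6·e^(−2.71099) + 4·e^(−4.56113) = 0.689075 + 0.398826 + 0.0418010 = 1.12970.
F = −kT ln Z = −0.210255 × ln(1.12970) = −0.210255 × 0.121952 = -0.02564 eV.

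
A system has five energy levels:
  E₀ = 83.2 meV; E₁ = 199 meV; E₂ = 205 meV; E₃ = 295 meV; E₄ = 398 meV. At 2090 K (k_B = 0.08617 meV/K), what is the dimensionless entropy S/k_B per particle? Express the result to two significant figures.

1.5

k_BT = 0.08617 × 2090 K = 180.1 meV.
Eᵢ/kT = 0.4620, 1.105, 1.138, 1.638, 2.210.
Z = Σ e^(−Eᵢ/kT) = e^(−0.4620) + e^(−1.105) + e^(−1.138) + e^(−1.638) + e^(−2.210) = 0.6300 + 0.3312 + 0.3205 + 0.1944 + 0.1097 = 1.586.
⟨E⟩ = Σ EᵢPᵢ = 179.7 meV.
S/k_B = ln Z + ⟨E⟩/kT = ln(1.586) + 179.7/180.1 = 0.4612 + 0.9978 = 1.5.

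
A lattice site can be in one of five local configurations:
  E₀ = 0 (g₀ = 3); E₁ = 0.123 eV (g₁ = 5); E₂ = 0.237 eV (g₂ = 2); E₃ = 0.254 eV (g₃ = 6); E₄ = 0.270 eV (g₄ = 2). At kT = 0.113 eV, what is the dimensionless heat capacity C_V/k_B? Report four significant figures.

0.7377

Eᵢ/kT = 0, 1.08850, 2.09735, 2.24779, 2.38938.
Z = Σ gᵢe^(−Eᵢ/kT) = 3·e^(−0) + 5·e^(−1.08850) + 2·e^(−2.09735) + 6·e^(−2.24779) + 2·e^(−2.38938) = 3.00000 + 1.68361 + 0.245563 + 0.633794 + 0.183373 = 5.74634.
⟨E⟩ = 0.0827965 eV, ⟨E²⟩ = 0.0162751 eV².
C_V/k_B = (⟨E²⟩ − ⟨E⟩²)/(kT)² = (0.0162751 − 0.00685526)/0.0127690 = 0.7377.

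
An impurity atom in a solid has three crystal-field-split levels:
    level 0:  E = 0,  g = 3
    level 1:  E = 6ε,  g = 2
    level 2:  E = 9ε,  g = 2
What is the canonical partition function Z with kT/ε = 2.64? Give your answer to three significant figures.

Eᵢ/kT = 0, 2.2727, 3.4091.
Z = Σ gᵢe^(−Eᵢ/kT) = 3·e^(−0) + 2·e^(−2.2727) + 2·e^(−3.4091) = 3.0000 + 0.20607 + 0.066142 = 3.2722.

Z = 3.27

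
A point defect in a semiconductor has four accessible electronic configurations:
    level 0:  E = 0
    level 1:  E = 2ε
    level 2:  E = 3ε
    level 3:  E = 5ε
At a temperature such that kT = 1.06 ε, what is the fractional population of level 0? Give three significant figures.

Eᵢ/kT = 0, 1.8868, 2.8302, 4.7170.
Z = Σ e^(−Eᵢ/kT) = e^(−0) + e^(−1.8868) + e^(−2.8302) + e^(−4.7170) = 1.0000 + 0.15156 + 0.059001 + 0.0089420 = 1.2195.
P₀ = e^(−E₀/kT) / Z = 1.0000/1.2195 = 0.820.

0.820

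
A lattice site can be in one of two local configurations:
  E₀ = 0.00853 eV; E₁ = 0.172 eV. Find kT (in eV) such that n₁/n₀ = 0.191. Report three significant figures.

n₁/n₀ = exp[−(E₁−E₀)/kT] = 0.191.
⇒ (E₁−E₀)/kT = ln(1/0.191) = ln(5.2356) = 1.6555.
kT = 0.16347 eV / 1.6555 = 0.0987 eV.

0.0987 eV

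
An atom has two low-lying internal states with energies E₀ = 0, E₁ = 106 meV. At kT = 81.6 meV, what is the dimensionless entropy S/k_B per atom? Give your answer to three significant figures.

0.520

Eᵢ/kT = 0, 1.2990.
Z = Σ e^(−Eᵢ/kT) = e^(−0) + e^(−1.2990) = 1.0000 + 0.27280 = 1.2728.
⟨E⟩ = Σ EᵢPᵢ = 22.719 meV.
S/k_B = ln Z + ⟨E⟩/kT = ln(1.2728) + 22.719/81.6 = 0.24122 + 0.27842 = 0.520.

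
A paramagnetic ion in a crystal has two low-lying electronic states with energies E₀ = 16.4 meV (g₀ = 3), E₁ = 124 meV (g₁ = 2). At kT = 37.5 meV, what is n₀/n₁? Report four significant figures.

26.44

n₀/n₁ = (g₀/g₁) exp[−(E₀−E₁)/kT] = (3/2) × exp(−(-107.6 meV)/(37.5 meV)) = (3/2) × exp(2.86933) = 26.44.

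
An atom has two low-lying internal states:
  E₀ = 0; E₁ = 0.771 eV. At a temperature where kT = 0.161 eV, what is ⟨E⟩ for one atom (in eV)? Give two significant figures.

0.0064 eV

Eᵢ/kT = 0, 4.789.
Z = Σ e^(−Eᵢ/kT) = e^(−0) + e^(−4.789) = 1.000 + 0.008321 = 1.008.
⟨E⟩ = Σ Eᵢ e^(−Eᵢ/kT) / Z = (0·1.000 + 0.771·0.008321) / 1.008 = 0.0064 eV.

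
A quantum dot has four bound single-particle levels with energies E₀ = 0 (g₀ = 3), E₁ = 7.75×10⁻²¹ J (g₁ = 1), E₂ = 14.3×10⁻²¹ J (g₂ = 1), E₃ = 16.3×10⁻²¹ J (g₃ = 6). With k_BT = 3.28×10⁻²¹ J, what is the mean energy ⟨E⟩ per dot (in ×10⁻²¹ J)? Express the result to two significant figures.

0.51 ×10⁻²¹ J

Eᵢ/kT = 0, 2.363, 4.360, 4.970.
Z = Σ gᵢe^(−Eᵢ/kT) = 3·e^(−0) + 1·e^(−2.363) + 1·e^(−4.360) + 6·e^(−4.970) = 3.000 + 0.09414 + 0.01278 + 0.04166 = 3.149.
⟨E⟩ = Σ Eᵢ gᵢe^(−Eᵢ/kT) / Z = (0·3.000 + 7.75·0.09414 + 14.3·0.01278 + 16.3·0.04166) / 3.149 = 0.51 ×10⁻²¹ J.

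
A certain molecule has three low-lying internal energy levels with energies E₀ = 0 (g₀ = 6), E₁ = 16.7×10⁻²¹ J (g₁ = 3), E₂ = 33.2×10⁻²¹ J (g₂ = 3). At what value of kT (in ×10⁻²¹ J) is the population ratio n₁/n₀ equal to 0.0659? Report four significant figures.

8.241 ×10⁻²¹ J

n₁/n₀ = (g₁/g₀) exp[−(E₁−E₀)/kT] = 0.0659.
⇒ (E₁−E₀)/kT = ln((3/6)/0.0659) = ln(7.58725) = 2.02647.
kT = 16.7 ×10⁻²¹ J / 2.02647 = 8.241 ×10⁻²¹ J.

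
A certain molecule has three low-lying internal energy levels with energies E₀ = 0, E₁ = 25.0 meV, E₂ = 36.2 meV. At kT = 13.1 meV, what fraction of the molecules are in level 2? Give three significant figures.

0.0521

Eᵢ/kT = 0, 1.9084, 2.7634.
Z = Σ e^(−Eᵢ/kT) = e^(−0) + e^(−1.9084) + e^(−2.7634) = 1.0000 + 0.14832 + 0.063077 = 1.2114.
P₂ = e^(−E₂/kT) / Z = 0.063077/1.2114 = 0.0521.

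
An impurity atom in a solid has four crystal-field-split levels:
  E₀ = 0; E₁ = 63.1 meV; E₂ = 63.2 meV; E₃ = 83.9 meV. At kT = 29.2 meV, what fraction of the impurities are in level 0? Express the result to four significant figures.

0.7773

Eᵢ/kT = 0, 2.16096, 2.16438, 2.87329.
Z = Σ e^(−Eᵢ/kT) = e^(−0) + e^(−2.16096) + e^(−2.16438) + e^(−2.87329) = 1.00000 + 0.115214 + 0.114821 + 0.0565127 = 1.28655.
P₀ = e^(−E₀/kT) / Z = 1.00000/1.28655 = 0.7773.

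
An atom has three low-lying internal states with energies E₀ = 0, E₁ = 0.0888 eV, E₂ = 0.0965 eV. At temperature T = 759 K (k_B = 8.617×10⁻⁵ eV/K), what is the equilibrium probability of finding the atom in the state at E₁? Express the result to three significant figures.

k_BT = 8.617×10⁻⁵ × 759 K = 0.065403 eV.
Eᵢ/kT = 0, 1.3577, 1.4755.
Z = Σ e^(−Eᵢ/kT) = e^(−0) + e^(−1.3577) + e^(−1.4755) = 1.0000 + 0.25725 + 0.22866 = 1.4859.
P₁ = e^(−E₁/kT) / Z = 0.25725/1.4859 = 0.173.

0.173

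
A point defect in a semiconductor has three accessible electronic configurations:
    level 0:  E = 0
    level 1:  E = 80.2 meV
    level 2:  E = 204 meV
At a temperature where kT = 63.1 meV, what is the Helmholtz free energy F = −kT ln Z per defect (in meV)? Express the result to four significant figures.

Eᵢ/kT = 0, 1.27100, 3.23296.
Z = Σ e^(−Eᵢ/kT) = e^(−0) + e^(−1.27100) + e^(−3.23296) = 1.00000 + 0.280551 + 0.0394406 = 1.31999.
F = −kT ln Z = −63.1 × ln(1.31999) = −63.1 × 0.277624 = -17.52 meV.

-17.52 meV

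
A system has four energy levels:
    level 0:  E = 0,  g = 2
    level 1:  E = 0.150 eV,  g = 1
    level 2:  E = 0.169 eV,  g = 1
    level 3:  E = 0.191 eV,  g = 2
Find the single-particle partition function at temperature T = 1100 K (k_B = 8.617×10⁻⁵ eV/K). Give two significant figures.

k_BT = 8.617×10⁻⁵ × 1100 K = 0.09479 eV.
Eᵢ/kT = 0, 1.582, 1.783, 2.015.
Z = Σ gᵢe^(−Eᵢ/kT) = 2·e^(−0) + 1·e^(−1.582) + 1·e^(−1.783) + 2·e^(−2.015) = 2.000 + 0.2056 + 0.1681 + 0.2666 = 2.640.

Z = 2.6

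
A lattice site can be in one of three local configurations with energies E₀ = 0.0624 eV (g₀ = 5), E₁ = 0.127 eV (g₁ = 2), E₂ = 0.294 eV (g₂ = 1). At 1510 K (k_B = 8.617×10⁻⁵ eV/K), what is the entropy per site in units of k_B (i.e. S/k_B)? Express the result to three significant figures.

2.00

k_BT = 8.617×10⁻⁵ × 1510 K = 0.13012 eV.
Eᵢ/kT = 0.47956, 0.97602, 2.2595.
Z = Σ gᵢe^(−Eᵢ/kT) = 5·e^(−0.47956) + 2·e^(−0.97602) + 1·e^(−2.2595) = 3.0953 + 0.75362 + 0.10440 = 3.9533.
⟨E⟩ = Σ EᵢPᵢ = 0.080831 eV.
S/k_B = ln Z + ⟨E⟩/kT = ln(3.9533) + 0.080831/0.13012 = 1.3746 + 0.62120 = 2.00.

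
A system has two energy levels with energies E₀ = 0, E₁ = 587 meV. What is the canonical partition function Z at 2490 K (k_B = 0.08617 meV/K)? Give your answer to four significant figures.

k_BT = 0.08617 × 2490 K = 214.563 meV.
Eᵢ/kT = 0, 2.73579.
Z = Σ e^(−Eᵢ/kT) = e^(−0) + e^(−2.73579) = 1.00000 + 0.0648428 = 1.06484.

Z = 1.065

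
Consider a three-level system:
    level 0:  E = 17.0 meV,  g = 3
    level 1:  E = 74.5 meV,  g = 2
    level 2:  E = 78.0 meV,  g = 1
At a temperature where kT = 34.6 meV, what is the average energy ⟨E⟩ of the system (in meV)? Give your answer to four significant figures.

26.09 meV

Eᵢ/kT = 0.491329, 2.15318, 2.25434.
Z = Σ gᵢe^(−Eᵢ/kT) = 3·e^(−0.491329) + 2·e^(−2.15318) + 1·e^(−2.25434) = 1.83544 + 0.232229 + 0.104943 = 2.17261.
⟨E⟩ = Σ Eᵢ gᵢe^(−Eᵢ/kT) / Z = (17.0·1.83544 + 74.5·0.232229 + 78.0·0.104943) / 2.17261 = 26.09 meV.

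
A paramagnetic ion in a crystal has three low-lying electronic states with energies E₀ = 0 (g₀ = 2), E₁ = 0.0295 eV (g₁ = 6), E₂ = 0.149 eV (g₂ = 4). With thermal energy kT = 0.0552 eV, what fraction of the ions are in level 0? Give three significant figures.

Eᵢ/kT = 0, 0.53442, 2.6993.
Z = Σ gᵢe^(−Eᵢ/kT) = 2·e^(−0) + 6·e^(−0.53442) + 4·e^(−2.6993) = 2.0000 + 3.5161 + 0.26901 = 5.7851.
P₀ = g₀ e^(−E₀/kT) / Z = 2.0000/5.7851 = 0.346.

0.346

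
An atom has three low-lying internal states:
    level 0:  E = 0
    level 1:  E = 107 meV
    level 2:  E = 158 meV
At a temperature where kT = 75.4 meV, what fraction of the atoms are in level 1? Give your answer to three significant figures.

0.177

Eᵢ/kT = 0, 1.4191, 2.0955.
Z = Σ e^(−Eᵢ/kT) = e^(−0) + e^(−1.4191) + e^(−2.0955) = 1.0000 + 0.24193 + 0.12301 = 1.3649.
P₁ = e^(−E₁/kT) / Z = 0.24193/1.3649 = 0.177.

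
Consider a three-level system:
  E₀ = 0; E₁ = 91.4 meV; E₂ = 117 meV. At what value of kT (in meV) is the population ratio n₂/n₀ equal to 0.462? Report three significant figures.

n₂/n₀ = exp[−(E₂−E₀)/kT] = 0.462.
⇒ (E₂−E₀)/kT = ln(1/0.462) = ln(2.1645) = 0.77219.
kT = 117 meV / 0.77219 = 152 meV.

152 meV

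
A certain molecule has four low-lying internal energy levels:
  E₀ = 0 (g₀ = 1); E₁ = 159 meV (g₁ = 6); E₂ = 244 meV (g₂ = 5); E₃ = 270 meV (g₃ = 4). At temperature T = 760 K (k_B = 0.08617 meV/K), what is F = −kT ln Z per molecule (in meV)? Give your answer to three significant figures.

k_BT = 0.08617 × 760 K = 65.489 meV.
Eᵢ/kT = 0, 2.4279, 3.7258, 4.1228.
Z = Σ gᵢe^(−Eᵢ/kT) = 1·e^(−0) + 6·e^(−2.4279) + 5·e^(−3.7258) + 4·e^(−4.1228) = 1.0000 + 0.52933 + 0.12047 + 0.064796 = 1.7146.
F = −kT ln Z = −65.489 × ln(1.7146) = −65.489 × 0.53918 = -35.3 meV.

-35.3 meV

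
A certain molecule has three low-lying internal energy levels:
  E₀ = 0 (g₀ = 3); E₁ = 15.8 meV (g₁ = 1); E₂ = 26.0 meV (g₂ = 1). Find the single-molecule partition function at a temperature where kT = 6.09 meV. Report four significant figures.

Z = 3.089

Eᵢ/kT = 0, 2.59442, 4.26929.
Z = Σ gᵢe^(−Eᵢ/kT) = 3·e^(−0) + 1·e^(−2.59442) + 1·e^(−4.26929) = 3.00000 + 0.0746892 + 0.0139917 = 3.08868.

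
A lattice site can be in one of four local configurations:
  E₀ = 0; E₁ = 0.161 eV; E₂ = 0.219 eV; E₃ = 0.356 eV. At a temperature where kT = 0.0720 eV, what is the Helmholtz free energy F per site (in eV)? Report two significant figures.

Eᵢ/kT = 0, 2.236, 3.042, 4.944.
Z = Σ e^(−Eᵢ/kT) = e^(−0) + e^(−2.236) + e^(−3.042) + e^(−4.944) = 1.000 + 0.1069 + 0.04774 + 0.007126 = 1.162.
F = −kT ln Z = −0.0720 × ln(1.162) = −0.0720 × 0.1501 = -0.011 eV.

-0.011 eV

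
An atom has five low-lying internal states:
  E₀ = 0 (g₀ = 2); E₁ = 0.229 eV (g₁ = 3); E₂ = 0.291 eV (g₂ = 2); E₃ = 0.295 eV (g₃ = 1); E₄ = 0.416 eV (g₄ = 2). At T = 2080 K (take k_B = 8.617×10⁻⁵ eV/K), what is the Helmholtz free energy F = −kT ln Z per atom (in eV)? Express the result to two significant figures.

k_BT = 8.617×10⁻⁵ × 2080 K = 0.1792 eV.
Eᵢ/kT = 0, 1.278, 1.624, 1.646, 2.321.
Z = Σ gᵢe^(−Eᵢ/kT) = 2·e^(−0) + 3·e^(−1.278) + 2·e^(−1.624) + 1·e^(−1.646) + 2·e^(−2.321) = 2.000 + 0.8358 + 0.3942 + 0.1928 + 0.1964 = 3.619.
F = −kT ln Z = −0.1792 × ln(3.619) = −0.1792 × 1.286 = -0.23 eV.

-0.23 eV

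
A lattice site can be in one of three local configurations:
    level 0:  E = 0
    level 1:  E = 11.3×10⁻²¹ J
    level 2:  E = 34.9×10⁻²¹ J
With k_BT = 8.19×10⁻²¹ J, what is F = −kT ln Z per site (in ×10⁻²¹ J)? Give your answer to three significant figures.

Eᵢ/kT = 0, 1.3797, 4.2613.
Z = Σ e^(−Eᵢ/kT) = e^(−0) + e^(−1.3797) + e^(−4.2613) = 1.0000 + 0.25165 + 0.014104 = 1.2658.
F = −kT ln Z = −8.19 × ln(1.2658) = −8.19 × 0.23570 = -1.93 ×10⁻²¹ J.

-1.93 ×10⁻²¹ J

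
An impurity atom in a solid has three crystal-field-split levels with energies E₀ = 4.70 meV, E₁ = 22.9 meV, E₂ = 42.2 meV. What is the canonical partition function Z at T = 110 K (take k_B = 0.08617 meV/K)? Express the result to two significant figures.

Z = 0.71

k_BT = 0.08617 × 110 K = 9.479 meV.
Eᵢ/kT = 0.4958, 2.416, 4.452.
Z = Σ e^(−Eᵢ/kT) = e^(−0.4958) + e^(−2.416) + e^(−4.452) = 0.6091 + 0.08928 + 0.01166 = 0.7100.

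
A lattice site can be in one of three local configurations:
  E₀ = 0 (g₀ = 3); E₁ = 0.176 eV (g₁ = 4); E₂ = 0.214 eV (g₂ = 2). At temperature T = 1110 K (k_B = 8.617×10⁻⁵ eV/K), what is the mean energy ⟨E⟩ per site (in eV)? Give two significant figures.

k_BT = 8.617×10⁻⁵ × 1110 K = 0.09565 eV.
Eᵢ/kT = 0, 1.840, 2.237.
Z = Σ gᵢe^(−Eᵢ/kT) = 3·e^(−0) + 4·e^(−1.840) + 2·e^(−2.237) = 3.000 + 0.6353 + 0.2136 = 3.849.
⟨E⟩ = Σ Eᵢ gᵢe^(−Eᵢ/kT) / Z = (0·3.000 + 0.176·0.6353 + 0.214·0.2136) / 3.849 = 0.041 eV.

0.041 eV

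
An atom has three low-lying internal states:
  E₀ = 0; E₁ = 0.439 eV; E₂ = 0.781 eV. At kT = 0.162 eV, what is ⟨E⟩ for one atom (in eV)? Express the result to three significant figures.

Eᵢ/kT = 0, 2.7099, 4.8210.
Z = Σ e^(−Eᵢ/kT) = e^(−0) + e^(−2.7099) + e^(−4.8210) = 1.0000 + 0.066543 + 0.0080587 = 1.0746.
⟨E⟩ = Σ Eᵢ e^(−Eᵢ/kT) / Z = (0·1.0000 + 0.439·0.066543 + 0.781·0.0080587) / 1.0746 = 0.0330 eV.

0.0330 eV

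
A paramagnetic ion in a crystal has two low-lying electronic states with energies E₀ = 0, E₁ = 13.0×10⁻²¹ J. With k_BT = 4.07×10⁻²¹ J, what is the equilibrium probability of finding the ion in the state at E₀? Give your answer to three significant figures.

Eᵢ/kT = 0, 3.1941.
Z = Σ e^(−Eᵢ/kT) = e^(−0) + e^(−3.1941) = 1.0000 + 0.041003 = 1.0410.
P₀ = e^(−E₀/kT) / Z = 1.0000/1.0410 = 0.961.

0.961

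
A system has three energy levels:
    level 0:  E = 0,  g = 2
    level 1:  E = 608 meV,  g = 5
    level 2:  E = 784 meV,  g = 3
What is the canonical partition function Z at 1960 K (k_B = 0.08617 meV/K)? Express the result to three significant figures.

k_BT = 0.08617 × 1960 K = 168.89 meV.
Eᵢ/kT = 0, 3.6000, 4.6421.
Z = Σ gᵢe^(−Eᵢ/kT) = 2·e^(−0) + 5·e^(−3.6000) + 3·e^(−4.6421) = 2.0000 + 0.13662 + 0.028912 = 2.1655.

Z = 2.17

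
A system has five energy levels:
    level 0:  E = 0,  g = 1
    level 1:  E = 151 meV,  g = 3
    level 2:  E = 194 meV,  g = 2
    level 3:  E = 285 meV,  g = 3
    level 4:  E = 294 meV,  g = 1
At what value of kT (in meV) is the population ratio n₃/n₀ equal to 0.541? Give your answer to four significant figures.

n₃/n₀ = (g₃/g₀) exp[−(E₃−E₀)/kT] = 0.541.
⇒ (E₃−E₀)/kT = ln((3/1)/0.541) = ln(5.54529) = 1.71295.
kT = 285 meV / 1.71295 = 166.4 meV.

166.4 meV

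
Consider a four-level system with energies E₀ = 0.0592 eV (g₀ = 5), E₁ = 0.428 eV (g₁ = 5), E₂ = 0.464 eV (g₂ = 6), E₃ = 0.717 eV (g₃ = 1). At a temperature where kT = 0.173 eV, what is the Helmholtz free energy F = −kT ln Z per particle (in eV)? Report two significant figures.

-0.26 eV

Eᵢ/kT = 0.3422, 2.474, 2.682, 4.145.
Z = Σ gᵢe^(−Eᵢ/kT) = 5·e^(−0.3422) + 5·e^(−2.474) + 6·e^(−2.682) + 1·e^(−4.145) = 3.551 + 0.4212 + 0.4106 + 0.01584 = 4.399.
F = −kT ln Z = −0.173 × ln(4.399) = −0.173 × 1.481 = -0.26 eV.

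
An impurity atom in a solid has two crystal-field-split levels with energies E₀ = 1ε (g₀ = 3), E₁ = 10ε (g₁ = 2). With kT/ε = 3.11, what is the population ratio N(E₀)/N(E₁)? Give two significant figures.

n₀/n₁ = (g₀/g₁) exp[−(E₀−E₁)/kT] = (3/2) × exp(−(-9ε)/(3.11ε)) = (3/2) × exp(2.894) = 27.

27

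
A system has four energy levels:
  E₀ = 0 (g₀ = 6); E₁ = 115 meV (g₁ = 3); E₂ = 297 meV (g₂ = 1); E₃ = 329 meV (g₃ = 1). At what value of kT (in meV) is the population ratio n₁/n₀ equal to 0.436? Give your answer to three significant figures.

n₁/n₀ = (g₁/g₀) exp[−(E₁−E₀)/kT] = 0.436.
⇒ (E₁−E₀)/kT = ln((3/6)/0.436) = ln(1.1468) = 0.13698.
kT = 115 meV / 0.13698 = 840 meV.

840 meV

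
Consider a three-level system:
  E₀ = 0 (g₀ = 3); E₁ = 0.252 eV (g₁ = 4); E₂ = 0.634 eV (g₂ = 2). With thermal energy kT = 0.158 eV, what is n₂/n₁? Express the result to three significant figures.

0.0446

n₂/n₁ = (g₂/g₁) exp[−(E₂−E₁)/kT] = (2/4) × exp(−(0.382 eV)/(0.158 eV)) = (2/4) × exp(-2.4177) = 0.0446.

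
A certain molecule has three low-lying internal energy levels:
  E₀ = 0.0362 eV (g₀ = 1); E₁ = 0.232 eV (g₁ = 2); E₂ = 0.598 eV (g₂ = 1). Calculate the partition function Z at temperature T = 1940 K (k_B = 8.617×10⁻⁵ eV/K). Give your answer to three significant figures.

k_BT = 8.617×10⁻⁵ × 1940 K = 0.16717 eV.
Eᵢ/kT = 0.21655, 1.3878, 3.5772.
Z = Σ gᵢe^(−Eᵢ/kT) = 1·e^(−0.21655) + 2·e^(−1.3878) + 1·e^(−3.5772) = 0.80529 + 0.49925 + 0.027954 = 1.3325.

Z = 1.33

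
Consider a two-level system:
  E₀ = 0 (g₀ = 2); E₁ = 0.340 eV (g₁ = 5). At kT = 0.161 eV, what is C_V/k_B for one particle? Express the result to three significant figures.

0.795

Eᵢ/kT = 0, 2.1118.
Z = Σ gᵢe^(−Eᵢ/kT) = 2·e^(−0) + 5·e^(−2.1118) = 2.0000 + 0.60510 = 2.6051.
⟨E⟩ = 0.078974 eV, ⟨E²⟩ = 0.026851 eV².
C_V/k_B = (⟨E²⟩ − ⟨E⟩²)/(kT)² = (0.026851 − 0.0062369)/0.025921 = 0.795.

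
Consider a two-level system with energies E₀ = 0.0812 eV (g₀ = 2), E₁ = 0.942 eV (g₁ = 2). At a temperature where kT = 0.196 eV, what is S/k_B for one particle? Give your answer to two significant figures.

Eᵢ/kT = 0.4143, 4.806.
Z = Σ gᵢe^(−Eᵢ/kT) = 2·e^(−0.4143) + 2·e^(−4.806) = 1.322 + 0.01636 = 1.338.
⟨E⟩ = Σ EᵢPᵢ = 0.09175 eV.
S/k_B = ln Z + ⟨E⟩/kT = ln(1.338) + 0.09175/0.196 = 0.2912 + 0.4681 = 0.76.

0.76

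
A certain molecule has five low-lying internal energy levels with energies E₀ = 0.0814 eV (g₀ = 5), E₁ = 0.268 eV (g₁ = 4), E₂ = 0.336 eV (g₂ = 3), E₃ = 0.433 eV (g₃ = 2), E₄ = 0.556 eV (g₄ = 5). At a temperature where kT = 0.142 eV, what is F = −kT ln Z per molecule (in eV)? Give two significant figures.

Eᵢ/kT = 0.5732, 1.887, 2.366, 3.049, 3.915.
Z = Σ gᵢe^(−Eᵢ/kT) = 5·e^(−0.5732) + 4·e^(−1.887) + 3·e^(−2.366) + 2·e^(−3.049) + 5·e^(−3.915) = 2.819 + 0.6061 + 0.2816 + 0.09481 + 0.09970 = 3.901.
F = −kT ln Z = −0.142 × ln(3.901) = −0.142 × 1.361 = -0.19 eV.

-0.19 eV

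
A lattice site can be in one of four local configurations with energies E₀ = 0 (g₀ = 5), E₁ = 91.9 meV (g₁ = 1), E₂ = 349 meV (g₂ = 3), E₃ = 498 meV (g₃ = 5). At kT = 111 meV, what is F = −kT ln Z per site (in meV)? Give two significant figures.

-190 meV

Eᵢ/kT = 0, 0.8279, 3.144, 4.486.
Z = Σ gᵢe^(−Eᵢ/kT) = 5·e^(−0) + 1·e^(−0.8279) + 3·e^(−3.144) + 5·e^(−4.486) = 5.000 + 0.4370 + 0.1293 + 0.05633 = 5.623.
F = −kT ln Z = −111 × ln(5.623) = −111 × 1.727 = -190 meV.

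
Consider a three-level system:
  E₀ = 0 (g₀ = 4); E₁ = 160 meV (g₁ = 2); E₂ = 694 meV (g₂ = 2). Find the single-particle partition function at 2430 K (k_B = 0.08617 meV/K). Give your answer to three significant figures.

k_BT = 0.08617 × 2430 K = 209.39 meV.
Eᵢ/kT = 0, 0.76412, 3.3144.
Z = Σ gᵢe^(−Eᵢ/kT) = 4·e^(−0) + 2·e^(−0.76412) + 2·e^(−3.3144) = 4.0000 + 0.93149 + 0.072712 = 5.0042.

Z = 5.00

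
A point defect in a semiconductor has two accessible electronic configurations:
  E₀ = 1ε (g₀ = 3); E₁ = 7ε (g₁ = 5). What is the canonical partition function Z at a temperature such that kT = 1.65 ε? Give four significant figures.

Z = 1.708

Eᵢ/kT = 0.606061, 4.24242.
Z = Σ gᵢe^(−Eᵢ/kT) = 3·e^(−0.606061) + 5·e^(−4.24242) = 1.63649 + 0.0718638 = 1.70835.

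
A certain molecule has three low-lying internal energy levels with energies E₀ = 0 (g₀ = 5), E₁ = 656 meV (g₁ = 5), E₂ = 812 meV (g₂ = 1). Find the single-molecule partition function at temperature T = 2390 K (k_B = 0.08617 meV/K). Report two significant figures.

Z = 5.2

k_BT = 0.08617 × 2390 K = 205.9 meV.
Eᵢ/kT = 0, 3.186, 3.944.
Z = Σ gᵢe^(−Eᵢ/kT) = 5·e^(−0) + 5·e^(−3.186) + 1·e^(−3.944) = 5.000 + 0.2067 + 0.01937 = 5.226.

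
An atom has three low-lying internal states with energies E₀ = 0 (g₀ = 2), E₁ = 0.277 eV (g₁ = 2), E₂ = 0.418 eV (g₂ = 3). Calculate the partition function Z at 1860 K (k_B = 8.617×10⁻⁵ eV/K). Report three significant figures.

k_BT = 8.617×10⁻⁵ × 1860 K = 0.16028 eV.
Eᵢ/kT = 0, 1.7282, 2.6079.
Z = Σ gᵢe^(−Eᵢ/kT) = 2·e^(−0) + 2·e^(−1.7282) + 3·e^(−2.6079) = 2.0000 + 0.35521 + 0.22107 = 2.5763.

Z = 2.58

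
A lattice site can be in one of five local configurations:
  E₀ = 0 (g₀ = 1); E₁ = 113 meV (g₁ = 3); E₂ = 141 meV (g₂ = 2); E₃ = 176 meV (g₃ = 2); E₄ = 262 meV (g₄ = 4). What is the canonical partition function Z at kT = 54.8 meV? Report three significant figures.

Eᵢ/kT = 0, 2.0620, 2.5730, 3.2117, 4.7810.
Z = Σ gᵢe^(−Eᵢ/kT) = 1·e^(−0) + 3·e^(−2.0620) + 2·e^(−2.5730) + 2·e^(−3.2117) + 4·e^(−4.7810) = 1.0000 + 0.38160 + 0.15261 + 0.080576 + 0.033550 = 1.6483.

Z = 1.65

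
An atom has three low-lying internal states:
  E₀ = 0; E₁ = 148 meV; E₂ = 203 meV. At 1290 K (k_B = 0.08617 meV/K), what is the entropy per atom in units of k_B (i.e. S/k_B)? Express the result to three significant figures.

k_BT = 0.08617 × 1290 K = 111.16 meV.
Eᵢ/kT = 0, 1.3314, 1.8262.
Z = Σ e^(−Eᵢ/kT) = e^(−0) + e^(−1.3314) + e^(−1.8262) = 1.0000 + 0.26411 + 0.16102 = 1.4251.
⟨E⟩ = Σ EᵢPᵢ = 50.365 meV.
S/k_B = ln Z + ⟨E⟩/kT = ln(1.4251) + 50.365/111.16 = 0.35424 + 0.45309 = 0.807.

0.807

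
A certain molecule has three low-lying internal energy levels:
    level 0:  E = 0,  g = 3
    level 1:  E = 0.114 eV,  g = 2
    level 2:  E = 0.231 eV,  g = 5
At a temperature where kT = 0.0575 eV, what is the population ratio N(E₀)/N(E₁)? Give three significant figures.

n₀/n₁ = (g₀/g₁) exp[−(E₀−E₁)/kT] = (3/2) × exp(−(-0.114 eV)/(0.0575 eV)) = (3/2) × exp(1.9826) = 10.9.

10.9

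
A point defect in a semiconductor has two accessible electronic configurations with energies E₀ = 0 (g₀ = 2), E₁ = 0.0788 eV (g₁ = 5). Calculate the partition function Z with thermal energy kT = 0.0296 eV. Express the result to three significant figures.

Eᵢ/kT = 0, 2.6622.
Z = Σ gᵢe^(−Eᵢ/kT) = 2·e^(−0) + 5·e^(−2.6622) = 2.0000 + 0.34897 = 2.3490.

Z = 2.35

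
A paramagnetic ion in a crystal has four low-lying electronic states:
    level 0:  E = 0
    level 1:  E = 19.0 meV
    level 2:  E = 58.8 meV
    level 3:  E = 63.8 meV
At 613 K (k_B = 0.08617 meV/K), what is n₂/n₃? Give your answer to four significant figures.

k_BT = 0.08617 × 613 K = 52.8222 meV.
n₂/n₃ = exp[−(E₂−E₃)/kT] = exp(−(-5.0 meV)/(52.8222 meV)) = exp(0.0946572) = 1.099.

1.099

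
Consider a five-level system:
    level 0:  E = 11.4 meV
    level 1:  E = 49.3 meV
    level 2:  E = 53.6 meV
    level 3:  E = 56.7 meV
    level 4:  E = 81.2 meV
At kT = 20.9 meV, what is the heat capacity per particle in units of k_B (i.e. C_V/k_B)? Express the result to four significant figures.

Eᵢ/kT = 0.545455, 2.35885, 2.56459, 2.71292, 3.88517.
Z = Σ e^(−Eᵢ/kT) = e^(−0.545455) + e^(−2.35885) + e^(−2.56459) + e^(−2.71292) + e^(−3.88517) = 0.579578 + 0.0945289 + 0.0769507 + 0.0663428 + 0.0205443 = 0.837945.
⟨E⟩ = 24.8487 meV, ⟨E²⟩ = 1044.09 meV².
C_V/k_B = (⟨E²⟩ − ⟨E⟩²)/(kT)² = (1044.09 − 617.458)/436.810 = 0.9767.

0.9767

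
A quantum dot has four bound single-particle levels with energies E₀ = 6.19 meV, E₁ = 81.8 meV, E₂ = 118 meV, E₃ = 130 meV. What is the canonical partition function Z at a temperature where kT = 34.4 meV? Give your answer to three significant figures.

Eᵢ/kT = 0.17994, 2.3779, 3.4302, 3.7791.
Z = Σ e^(−Eᵢ/kT) = e^(−0.17994) + e^(−2.3779) + e^(−3.4302) + e^(−3.7791) = 0.83532 + 0.092745 + 0.032380 + 0.022843 = 0.98329.

Z = 0.983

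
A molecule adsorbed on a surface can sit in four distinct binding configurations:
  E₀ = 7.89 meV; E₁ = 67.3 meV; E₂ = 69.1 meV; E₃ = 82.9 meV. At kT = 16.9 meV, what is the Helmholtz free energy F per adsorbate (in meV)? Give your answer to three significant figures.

Eᵢ/kT = 0.46686, 3.9822, 4.0888, 4.9053.
Z = Σ e^(−Eᵢ/kT) = e^(−0.46686) + e^(−3.9822) + e^(−4.0888) + e^(−4.9053) = 0.62697 + 0.018645 + 0.016759 + 0.0074072 = 0.66978.
F = −kT ln Z = −16.9 × ln(0.66978) = −16.9 × -0.40081 = 6.77 meV.

6.77 meV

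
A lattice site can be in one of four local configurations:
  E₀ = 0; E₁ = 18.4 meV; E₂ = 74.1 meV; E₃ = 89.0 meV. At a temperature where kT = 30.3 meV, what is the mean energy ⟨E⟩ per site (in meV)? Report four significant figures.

Eᵢ/kT = 0, 0.607261, 2.44554, 2.93729.
Z = Σ e^(−Eᵢ/kT) = e^(−0) + e^(−0.607261) + e^(−2.44554) + e^(−2.93729) = 1.00000 + 0.544841 + 0.0866793 + 0.0530092 = 1.68453.
⟨E⟩ = Σ Eᵢ e^(−Eᵢ/kT) / Z = (0·1.00000 + 18.4·0.544841 + 74.1·0.0866793 + 89.0·0.0530092) / 1.68453 = 12.56 meV.

12.56 meV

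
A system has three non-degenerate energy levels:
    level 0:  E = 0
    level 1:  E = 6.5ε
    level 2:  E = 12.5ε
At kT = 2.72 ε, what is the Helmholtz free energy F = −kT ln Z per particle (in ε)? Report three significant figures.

-0.264 ε

Eᵢ/kT = 0, 2.3897, 4.5956.
Z = Σ e^(−Eᵢ/kT) = e^(−0) + e^(−2.3897) + e^(−4.5956) = 1.0000 + 0.091657 + 0.010096 = 1.1018.
F = −kT ln Z = −2.72 × ln(1.1018) = −2.72 × 0.096945 = -0.264 ε.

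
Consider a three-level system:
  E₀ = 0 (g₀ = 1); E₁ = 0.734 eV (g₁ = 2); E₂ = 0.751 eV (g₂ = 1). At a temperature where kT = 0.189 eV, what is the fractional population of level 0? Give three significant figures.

0.943

Eᵢ/kT = 0, 3.8836, 3.9735.
Z = Σ gᵢe^(−Eᵢ/kT) = 1·e^(−0) + 2·e^(−3.8836) + 1·e^(−3.9735) = 1.0000 + 0.041153 + 0.018807 = 1.0600.
P₀ = g₀ e^(−E₀/kT) / Z = 1.0000/1.0600 = 0.943.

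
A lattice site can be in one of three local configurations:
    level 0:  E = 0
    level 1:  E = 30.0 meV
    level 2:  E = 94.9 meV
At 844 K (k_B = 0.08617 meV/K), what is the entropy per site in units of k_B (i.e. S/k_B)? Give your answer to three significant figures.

k_BT = 0.08617 × 844 K = 72.727 meV.
Eᵢ/kT = 0, 0.41250, 1.3049.
Z = Σ e^(−Eᵢ/kT) = e^(−0) + e^(−0.41250) + e^(−1.3049) = 1.0000 + 0.66199 + 0.27120 = 1.9332.
⟨E⟩ = Σ EᵢPᵢ = 23.586 meV.
S/k_B = ln Z + ⟨E⟩/kT = ln(1.9332) + 23.586/72.727 = 0.65918 + 0.32431 = 0.983.

0.983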